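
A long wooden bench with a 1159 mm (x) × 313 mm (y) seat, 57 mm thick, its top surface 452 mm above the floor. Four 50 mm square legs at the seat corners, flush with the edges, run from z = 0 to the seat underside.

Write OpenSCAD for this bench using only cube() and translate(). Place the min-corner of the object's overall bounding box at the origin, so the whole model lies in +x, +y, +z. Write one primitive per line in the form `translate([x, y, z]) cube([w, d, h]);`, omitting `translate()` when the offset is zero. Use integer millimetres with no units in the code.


translate([0, 0, 395]) cube([1159, 313, 57]);
cube([50, 50, 395]);
translate([0, 263, 0]) cube([50, 50, 395]);
translate([1109, 0, 0]) cube([50, 50, 395]);
translate([1109, 263, 0]) cube([50, 50, 395]);


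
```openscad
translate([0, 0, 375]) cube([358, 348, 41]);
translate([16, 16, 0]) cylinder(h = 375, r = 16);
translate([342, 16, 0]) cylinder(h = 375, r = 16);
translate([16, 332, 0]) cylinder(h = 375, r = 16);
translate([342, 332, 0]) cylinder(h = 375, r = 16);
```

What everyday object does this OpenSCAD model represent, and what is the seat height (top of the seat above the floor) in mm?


A stool. The seat height is 416 mm.

A 358×348×41 slab at z = 375 on four corner cylinders — a stool. The seat top is 375 + 41 = 416 mm.


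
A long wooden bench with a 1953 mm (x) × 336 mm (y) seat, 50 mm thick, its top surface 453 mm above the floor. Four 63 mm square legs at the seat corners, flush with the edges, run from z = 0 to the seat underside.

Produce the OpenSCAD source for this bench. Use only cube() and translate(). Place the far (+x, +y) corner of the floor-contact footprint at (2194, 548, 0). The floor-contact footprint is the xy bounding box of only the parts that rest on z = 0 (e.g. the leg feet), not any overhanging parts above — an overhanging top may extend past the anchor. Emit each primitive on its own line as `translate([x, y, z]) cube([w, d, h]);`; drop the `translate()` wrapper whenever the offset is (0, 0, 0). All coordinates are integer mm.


// leg_h = 453 − 50 = 403
translate([241, 212, 403]) cube([1953, 336, 50]);
translate([241, 212, 0]) cube([63, 63, 403]);
translate([241, 485, 0]) cube([63, 63, 403]);
translate([2131, 212, 0]) cube([63, 63, 403]);
translate([2131, 485, 0]) cube([63, 63, 403]);


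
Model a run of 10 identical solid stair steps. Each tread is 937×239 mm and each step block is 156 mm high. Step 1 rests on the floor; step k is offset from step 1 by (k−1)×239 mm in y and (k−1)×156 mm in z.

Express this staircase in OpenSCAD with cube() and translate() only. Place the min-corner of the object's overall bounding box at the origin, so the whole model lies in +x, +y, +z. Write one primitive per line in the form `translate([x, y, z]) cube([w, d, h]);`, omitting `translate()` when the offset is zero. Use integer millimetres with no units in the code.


cube([937, 239, 156]);
translate([0, 239, 156]) cube([937, 239, 156]);
translate([0, 478, 312]) cube([937, 239, 156]);
translate([0, 717, 468]) cube([937, 239, 156]);
translate([0, 956, 624]) cube([937, 239, 156]);
translate([0, 1195, 780]) cube([937, 239, 156]);
translate([0, 1434, 936]) cube([937, 239, 156]);
translate([0, 1673, 1092]) cube([937, 239, 156]);
translate([0, 1912, 1248]) cube([937, 239, 156]);
translate([0, 2151, 1404]) cube([937, 239, 156]);


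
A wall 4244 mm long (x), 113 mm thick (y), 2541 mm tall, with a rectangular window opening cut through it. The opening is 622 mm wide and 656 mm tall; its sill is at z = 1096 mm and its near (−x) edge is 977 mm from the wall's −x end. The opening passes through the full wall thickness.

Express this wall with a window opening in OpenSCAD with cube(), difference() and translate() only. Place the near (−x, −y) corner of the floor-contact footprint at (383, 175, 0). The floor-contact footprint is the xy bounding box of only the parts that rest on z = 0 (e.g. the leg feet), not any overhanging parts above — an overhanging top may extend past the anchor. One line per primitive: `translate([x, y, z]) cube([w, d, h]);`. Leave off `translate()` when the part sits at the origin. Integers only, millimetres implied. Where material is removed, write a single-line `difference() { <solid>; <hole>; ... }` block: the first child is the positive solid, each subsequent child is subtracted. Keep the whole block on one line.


difference() { translate([383, 175, 0]) cube([4244, 113, 2541]); translate([1360, 175, 1096]) cube([622, 113, 656]); }


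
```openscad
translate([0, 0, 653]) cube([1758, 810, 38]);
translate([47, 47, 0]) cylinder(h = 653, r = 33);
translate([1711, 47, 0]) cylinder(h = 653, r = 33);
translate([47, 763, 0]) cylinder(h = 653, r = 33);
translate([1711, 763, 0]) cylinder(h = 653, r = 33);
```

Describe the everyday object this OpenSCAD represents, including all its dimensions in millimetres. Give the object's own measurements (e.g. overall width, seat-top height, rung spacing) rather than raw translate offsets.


A rectangular dining table. The top is 1758×810×38 mm with its upper surface at z = 691 mm. It stands on four round legs of 66 mm diameter, each leg's bounding box inset 14 mm from the nearest pair of top edges, running from the floor to the underside of the top.


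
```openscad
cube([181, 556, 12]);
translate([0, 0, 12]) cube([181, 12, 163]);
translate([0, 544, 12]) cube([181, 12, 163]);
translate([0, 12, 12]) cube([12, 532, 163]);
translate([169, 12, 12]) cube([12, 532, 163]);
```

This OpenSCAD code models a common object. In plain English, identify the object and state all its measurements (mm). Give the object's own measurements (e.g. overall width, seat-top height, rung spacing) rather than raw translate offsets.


An open-topped rectangular box: outside dimensions 181×556×175 mm, with a uniform wall and base thickness of 12 mm. The base is a full 181×556 slab on the floor; four walls sit on top of the base. The front and back walls (the −y and +y sides) span the full width; the two side walls fit between them.


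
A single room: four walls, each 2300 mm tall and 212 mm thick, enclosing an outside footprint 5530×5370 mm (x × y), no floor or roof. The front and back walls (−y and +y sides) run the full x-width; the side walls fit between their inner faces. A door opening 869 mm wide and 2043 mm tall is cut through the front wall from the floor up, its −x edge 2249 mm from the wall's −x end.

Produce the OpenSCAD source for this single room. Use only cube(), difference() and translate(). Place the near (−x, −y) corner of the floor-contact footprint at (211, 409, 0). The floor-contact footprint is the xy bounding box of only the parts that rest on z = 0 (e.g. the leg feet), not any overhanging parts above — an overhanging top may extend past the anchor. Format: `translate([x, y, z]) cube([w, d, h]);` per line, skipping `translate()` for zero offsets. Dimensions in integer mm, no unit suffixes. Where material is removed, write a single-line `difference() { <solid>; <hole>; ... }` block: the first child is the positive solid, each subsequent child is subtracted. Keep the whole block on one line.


difference() { translate([211, 409, 0]) cube([5530, 212, 2300]); translate([2460, 409, 0]) cube([869, 212, 2043]); }
translate([211, 5567, 0]) cube([5530, 212, 2300]);
translate([211, 621, 0]) cube([212, 4946, 2300]);
translate([5529, 621, 0]) cube([212, 4946, 2300]);


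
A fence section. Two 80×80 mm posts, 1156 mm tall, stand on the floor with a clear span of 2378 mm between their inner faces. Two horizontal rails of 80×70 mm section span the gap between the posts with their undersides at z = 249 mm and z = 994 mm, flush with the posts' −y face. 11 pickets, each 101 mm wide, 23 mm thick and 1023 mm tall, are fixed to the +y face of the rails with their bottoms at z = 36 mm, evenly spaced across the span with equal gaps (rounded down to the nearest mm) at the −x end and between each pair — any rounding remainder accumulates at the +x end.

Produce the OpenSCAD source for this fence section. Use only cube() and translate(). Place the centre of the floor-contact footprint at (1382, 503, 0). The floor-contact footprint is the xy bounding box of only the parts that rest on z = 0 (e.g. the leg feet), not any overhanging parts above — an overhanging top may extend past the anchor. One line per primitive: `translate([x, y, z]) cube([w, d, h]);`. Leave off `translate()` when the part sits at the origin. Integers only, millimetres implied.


translate([113, 463, 0]) cube([80, 80, 1156]);
translate([2571, 463, 0]) cube([80, 80, 1156]);
translate([193, 463, 249]) cube([2378, 80, 70]);
translate([193, 463, 994]) cube([2378, 80, 70]);
translate([298, 543, 36]) cube([101, 23, 1023]);
translate([504, 543, 36]) cube([101, 23, 1023]);
translate([710, 543, 36]) cube([101, 23, 1023]);
translate([916, 543, 36]) cube([101, 23, 1023]);
translate([1122, 543, 36]) cube([101, 23, 1023]);
translate([1328, 543, 36]) cube([101, 23, 1023]);
translate([1534, 543, 36]) cube([101, 23, 1023]);
translate([1740, 543, 36]) cube([101, 23, 1023]);
translate([1946, 543, 36]) cube([101, 23, 1023]);
translate([2152, 543, 36]) cube([101, 23, 1023]);
translate([2358, 543, 36]) cube([101, 23, 1023]);


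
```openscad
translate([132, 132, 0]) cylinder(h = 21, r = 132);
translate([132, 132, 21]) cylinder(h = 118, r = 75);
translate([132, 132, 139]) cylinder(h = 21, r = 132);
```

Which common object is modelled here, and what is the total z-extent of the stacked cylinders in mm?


A spool. The overall height is 160 mm.

Three coaxial cylinders, large–small–large — a spool. Two 21 mm flanges and a 118 mm core give 21 + 118 + 21 = 160 mm.


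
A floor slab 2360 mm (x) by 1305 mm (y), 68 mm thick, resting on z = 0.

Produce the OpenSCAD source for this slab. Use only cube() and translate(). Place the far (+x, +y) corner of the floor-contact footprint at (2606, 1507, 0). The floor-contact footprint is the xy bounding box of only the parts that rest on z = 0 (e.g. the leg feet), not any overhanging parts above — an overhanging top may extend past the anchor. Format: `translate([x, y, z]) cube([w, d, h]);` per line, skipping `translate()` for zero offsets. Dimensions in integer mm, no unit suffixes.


translate([246, 202, 0]) cube([2360, 1305, 68]);


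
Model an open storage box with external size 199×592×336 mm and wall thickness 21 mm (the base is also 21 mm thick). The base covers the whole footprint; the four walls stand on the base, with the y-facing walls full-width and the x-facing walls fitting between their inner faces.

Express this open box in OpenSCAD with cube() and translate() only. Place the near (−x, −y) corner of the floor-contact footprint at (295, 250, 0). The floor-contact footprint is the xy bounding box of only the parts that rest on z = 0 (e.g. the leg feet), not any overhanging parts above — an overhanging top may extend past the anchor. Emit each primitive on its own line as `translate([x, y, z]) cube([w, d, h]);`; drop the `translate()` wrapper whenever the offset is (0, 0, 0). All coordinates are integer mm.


translate([295, 250, 0]) cube([199, 592, 21]);
translate([295, 250, 21]) cube([199, 21, 315]);
translate([295, 821, 21]) cube([199, 21, 315]);
translate([295, 271, 21]) cube([21, 550, 315]);
translate([473, 271, 21]) cube([21, 550, 315]);


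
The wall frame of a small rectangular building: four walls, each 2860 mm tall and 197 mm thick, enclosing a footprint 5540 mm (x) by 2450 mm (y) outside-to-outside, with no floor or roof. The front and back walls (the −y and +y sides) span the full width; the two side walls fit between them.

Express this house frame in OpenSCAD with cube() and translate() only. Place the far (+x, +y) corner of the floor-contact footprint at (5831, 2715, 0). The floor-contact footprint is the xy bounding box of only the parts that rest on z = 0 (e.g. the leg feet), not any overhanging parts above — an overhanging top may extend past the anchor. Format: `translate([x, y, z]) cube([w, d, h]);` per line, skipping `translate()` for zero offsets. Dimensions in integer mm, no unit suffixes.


translate([291, 265, 0]) cube([5540, 197, 2860]);
translate([291, 2518, 0]) cube([5540, 197, 2860]);
translate([291, 462, 0]) cube([197, 2056, 2860]);
translate([5634, 462, 0]) cube([197, 2056, 2860]);


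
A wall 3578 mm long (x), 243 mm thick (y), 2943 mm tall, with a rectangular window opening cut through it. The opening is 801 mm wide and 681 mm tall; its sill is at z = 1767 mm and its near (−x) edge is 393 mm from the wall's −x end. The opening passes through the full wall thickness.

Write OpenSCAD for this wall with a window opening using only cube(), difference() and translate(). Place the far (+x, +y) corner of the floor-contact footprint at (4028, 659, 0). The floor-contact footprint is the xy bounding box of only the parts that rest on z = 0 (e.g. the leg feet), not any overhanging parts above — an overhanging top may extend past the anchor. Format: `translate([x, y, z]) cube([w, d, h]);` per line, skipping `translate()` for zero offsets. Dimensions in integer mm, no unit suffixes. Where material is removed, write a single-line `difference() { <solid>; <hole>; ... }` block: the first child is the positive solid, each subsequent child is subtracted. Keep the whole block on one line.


difference() { translate([450, 416, 0]) cube([3578, 243, 2943]); translate([843, 416, 1767]) cube([801, 243, 681]); }


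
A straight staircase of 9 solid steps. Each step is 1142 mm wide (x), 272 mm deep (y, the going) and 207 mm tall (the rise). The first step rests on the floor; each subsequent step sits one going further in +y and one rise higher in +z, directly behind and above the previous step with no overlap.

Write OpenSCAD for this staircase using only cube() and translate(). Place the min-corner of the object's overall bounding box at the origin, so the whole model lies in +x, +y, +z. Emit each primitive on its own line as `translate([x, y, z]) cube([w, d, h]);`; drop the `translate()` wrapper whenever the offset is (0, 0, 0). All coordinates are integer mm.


cube([1142, 272, 207]);
translate([0, 272, 207]) cube([1142, 272, 207]);
translate([0, 544, 414]) cube([1142, 272, 207]);
translate([0, 816, 621]) cube([1142, 272, 207]);
translate([0, 1088, 828]) cube([1142, 272, 207]);
translate([0, 1360, 1035]) cube([1142, 272, 207]);
translate([0, 1632, 1242]) cube([1142, 272, 207]);
translate([0, 1904, 1449]) cube([1142, 272, 207]);
translate([0, 2176, 1656]) cube([1142, 272, 207]);


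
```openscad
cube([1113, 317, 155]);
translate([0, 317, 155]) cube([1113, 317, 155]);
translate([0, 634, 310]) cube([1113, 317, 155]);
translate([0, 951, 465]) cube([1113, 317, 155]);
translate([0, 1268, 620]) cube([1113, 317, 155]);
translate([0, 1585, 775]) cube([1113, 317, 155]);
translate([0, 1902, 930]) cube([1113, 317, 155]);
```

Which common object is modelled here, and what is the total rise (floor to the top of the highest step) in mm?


A staircase. The total rise is 1085 mm.

7 identical blocks, each offset up and back from the previous — a staircase. Each step is 155 mm tall and there are 7 of them, so the total rise is 7 × 155 = 1085 mm.


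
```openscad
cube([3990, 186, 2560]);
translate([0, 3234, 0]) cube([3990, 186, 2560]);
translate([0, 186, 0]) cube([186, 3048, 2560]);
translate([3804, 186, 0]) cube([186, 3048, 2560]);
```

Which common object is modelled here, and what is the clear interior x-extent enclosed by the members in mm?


A house (or room) frame. The interior width is 3618 mm.

Four 2560 mm walls enclosing a rectangle with no floor or roof — a room or house frame. Outside width is 3990 mm and wall thickness is 186 mm, so the interior width is 3990 − 2 × 186 = 3618 mm.


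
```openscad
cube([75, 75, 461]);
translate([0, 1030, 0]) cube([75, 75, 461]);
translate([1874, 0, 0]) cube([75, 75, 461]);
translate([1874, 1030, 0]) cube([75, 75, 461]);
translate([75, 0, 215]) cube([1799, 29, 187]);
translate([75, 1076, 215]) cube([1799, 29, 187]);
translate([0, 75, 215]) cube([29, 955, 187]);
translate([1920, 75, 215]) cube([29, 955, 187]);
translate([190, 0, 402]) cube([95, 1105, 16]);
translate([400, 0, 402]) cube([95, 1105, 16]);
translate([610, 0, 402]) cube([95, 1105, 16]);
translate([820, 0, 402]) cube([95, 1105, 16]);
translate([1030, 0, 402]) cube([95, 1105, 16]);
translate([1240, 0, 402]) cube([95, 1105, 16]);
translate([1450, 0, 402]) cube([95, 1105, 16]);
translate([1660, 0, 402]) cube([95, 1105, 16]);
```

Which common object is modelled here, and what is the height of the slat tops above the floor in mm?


A bed frame. The slat-top height is 418 mm.

Four posts, four rails, and a row of slats — a bed frame. Slats sit on the rails at z = 215 + 187 = 402; with slat thickness 16, the top is 418 mm.


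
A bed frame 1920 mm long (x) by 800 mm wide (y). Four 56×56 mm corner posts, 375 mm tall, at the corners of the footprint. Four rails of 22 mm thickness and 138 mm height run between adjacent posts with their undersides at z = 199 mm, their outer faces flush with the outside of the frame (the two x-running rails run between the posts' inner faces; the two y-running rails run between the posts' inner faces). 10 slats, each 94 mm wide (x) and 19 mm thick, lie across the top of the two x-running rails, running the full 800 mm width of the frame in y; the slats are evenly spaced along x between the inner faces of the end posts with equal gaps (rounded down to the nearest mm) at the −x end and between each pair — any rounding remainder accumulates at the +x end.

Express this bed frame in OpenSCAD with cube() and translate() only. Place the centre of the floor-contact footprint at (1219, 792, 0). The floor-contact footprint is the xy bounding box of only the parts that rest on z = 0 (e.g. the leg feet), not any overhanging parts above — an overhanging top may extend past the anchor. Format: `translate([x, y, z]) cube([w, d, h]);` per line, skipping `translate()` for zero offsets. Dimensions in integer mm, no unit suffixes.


// slat z = rail_z + rail_h = 199 + 138 = 337
// slat gap = ⌊(1808 − 10·94) / 11⌋ = 78
translate([259, 392, 0]) cube([56, 56, 375]);
translate([259, 1136, 0]) cube([56, 56, 375]);
translate([2123, 392, 0]) cube([56, 56, 375]);
translate([2123, 1136, 0]) cube([56, 56, 375]);
translate([315, 392, 199]) cube([1808, 22, 138]);
translate([315, 1170, 199]) cube([1808, 22, 138]);
translate([259, 448, 199]) cube([22, 688, 138]);
translate([2157, 448, 199]) cube([22, 688, 138]);
translate([393, 392, 337]) cube([94, 800, 19]);
translate([565, 392, 337]) cube([94, 800, 19]);
translate([737, 392, 337]) cube([94, 800, 19]);
translate([909, 392, 337]) cube([94, 800, 19]);
translate([1081, 392, 337]) cube([94, 800, 19]);
translate([1253, 392, 337]) cube([94, 800, 19]);
translate([1425, 392, 337]) cube([94, 800, 19]);
translate([1597, 392, 337]) cube([94, 800, 19]);
translate([1769, 392, 337]) cube([94, 800, 19]);
translate([1941, 392, 337]) cube([94, 800, 19]);


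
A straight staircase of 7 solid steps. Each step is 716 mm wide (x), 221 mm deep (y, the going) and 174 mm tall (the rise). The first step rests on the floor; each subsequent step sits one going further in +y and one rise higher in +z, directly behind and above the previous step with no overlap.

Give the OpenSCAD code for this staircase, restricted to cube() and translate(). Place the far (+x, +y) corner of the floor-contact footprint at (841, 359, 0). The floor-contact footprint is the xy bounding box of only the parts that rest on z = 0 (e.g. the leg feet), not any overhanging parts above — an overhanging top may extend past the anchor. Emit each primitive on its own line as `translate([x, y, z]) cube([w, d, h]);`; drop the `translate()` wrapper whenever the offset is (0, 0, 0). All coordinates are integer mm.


translate([125, 138, 0]) cube([716, 221, 174]);
translate([125, 359, 174]) cube([716, 221, 174]);
translate([125, 580, 348]) cube([716, 221, 174]);
translate([125, 801, 522]) cube([716, 221, 174]);
translate([125, 1022, 696]) cube([716, 221, 174]);
translate([125, 1243, 870]) cube([716, 221, 174]);
translate([125, 1464, 1044]) cube([716, 221, 174]);


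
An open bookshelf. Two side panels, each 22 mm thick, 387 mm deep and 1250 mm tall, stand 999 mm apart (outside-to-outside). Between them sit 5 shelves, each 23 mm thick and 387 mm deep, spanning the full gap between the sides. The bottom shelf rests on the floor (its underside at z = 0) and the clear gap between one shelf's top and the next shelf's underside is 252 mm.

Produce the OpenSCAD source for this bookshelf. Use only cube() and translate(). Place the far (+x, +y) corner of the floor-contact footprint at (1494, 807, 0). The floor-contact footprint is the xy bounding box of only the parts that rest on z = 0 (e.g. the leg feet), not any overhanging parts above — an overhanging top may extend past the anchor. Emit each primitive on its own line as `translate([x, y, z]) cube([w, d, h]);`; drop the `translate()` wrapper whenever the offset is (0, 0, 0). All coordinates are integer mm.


translate([495, 420, 0]) cube([22, 387, 1250]);
translate([1472, 420, 0]) cube([22, 387, 1250]);
translate([517, 420, 0]) cube([955, 387, 23]);
translate([517, 420, 275]) cube([955, 387, 23]);
translate([517, 420, 550]) cube([955, 387, 23]);
translate([517, 420, 825]) cube([955, 387, 23]);
translate([517, 420, 1100]) cube([955, 387, 23]);


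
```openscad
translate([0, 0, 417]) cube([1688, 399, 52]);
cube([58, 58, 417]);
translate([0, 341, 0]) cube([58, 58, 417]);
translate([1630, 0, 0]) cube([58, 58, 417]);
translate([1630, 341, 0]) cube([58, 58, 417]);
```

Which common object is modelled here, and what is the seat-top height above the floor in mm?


A bench. The seat-top height is 469 mm.

A long slab on four corner posts — a bench. The slab sits at z = 417 with thickness 52, so the top is 417 + 52 = 469 mm.


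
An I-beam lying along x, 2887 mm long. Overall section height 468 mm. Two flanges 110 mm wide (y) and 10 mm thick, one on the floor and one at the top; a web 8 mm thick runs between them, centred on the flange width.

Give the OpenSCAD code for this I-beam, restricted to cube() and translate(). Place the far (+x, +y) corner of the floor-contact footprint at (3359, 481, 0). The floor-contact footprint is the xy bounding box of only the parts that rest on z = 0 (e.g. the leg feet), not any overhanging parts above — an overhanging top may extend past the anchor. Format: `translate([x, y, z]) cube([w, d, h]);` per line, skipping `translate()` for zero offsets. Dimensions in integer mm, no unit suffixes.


translate([472, 371, 0]) cube([2887, 110, 10]);
translate([472, 422, 10]) cube([2887, 8, 448]);
translate([472, 371, 458]) cube([2887, 110, 10]);


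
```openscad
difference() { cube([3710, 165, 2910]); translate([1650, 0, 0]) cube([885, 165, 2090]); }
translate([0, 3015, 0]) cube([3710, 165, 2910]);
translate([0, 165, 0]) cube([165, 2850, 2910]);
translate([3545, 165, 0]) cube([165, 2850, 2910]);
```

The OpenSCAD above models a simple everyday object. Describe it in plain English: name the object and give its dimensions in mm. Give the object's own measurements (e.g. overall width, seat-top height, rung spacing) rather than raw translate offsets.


A single room: four walls, each 2910 mm tall and 165 mm thick, enclosing an outside footprint 3710×3180 mm (x × y), no floor or roof. The front and back walls (−y and +y sides) run the full x-width; the side walls fit between their inner faces. A door opening 885 mm wide and 2090 mm tall is cut through the front wall from the floor up, its −x edge 1650 mm from the wall's −x end.


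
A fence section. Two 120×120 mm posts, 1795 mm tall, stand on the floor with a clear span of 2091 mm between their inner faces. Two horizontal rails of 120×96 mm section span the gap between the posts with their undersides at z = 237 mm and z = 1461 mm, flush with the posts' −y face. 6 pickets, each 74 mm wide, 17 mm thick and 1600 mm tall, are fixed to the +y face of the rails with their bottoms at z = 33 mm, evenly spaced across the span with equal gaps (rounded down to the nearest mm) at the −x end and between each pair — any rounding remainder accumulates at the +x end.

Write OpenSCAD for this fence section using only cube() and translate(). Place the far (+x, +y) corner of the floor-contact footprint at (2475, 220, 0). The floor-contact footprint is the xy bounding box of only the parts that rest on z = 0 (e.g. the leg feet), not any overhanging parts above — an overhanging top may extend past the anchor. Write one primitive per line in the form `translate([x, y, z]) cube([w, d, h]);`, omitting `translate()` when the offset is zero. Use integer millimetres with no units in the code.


translate([144, 100, 0]) cube([120, 120, 1795]);
translate([2355, 100, 0]) cube([120, 120, 1795]);
translate([264, 100, 237]) cube([2091, 120, 96]);
translate([264, 100, 1461]) cube([2091, 120, 96]);
translate([499, 220, 33]) cube([74, 17, 1600]);
translate([808, 220, 33]) cube([74, 17, 1600]);
translate([1117, 220, 33]) cube([74, 17, 1600]);
translate([1426, 220, 33]) cube([74, 17, 1600]);
translate([1735, 220, 33]) cube([74, 17, 1600]);
translate([2044, 220, 33]) cube([74, 17, 1600]);


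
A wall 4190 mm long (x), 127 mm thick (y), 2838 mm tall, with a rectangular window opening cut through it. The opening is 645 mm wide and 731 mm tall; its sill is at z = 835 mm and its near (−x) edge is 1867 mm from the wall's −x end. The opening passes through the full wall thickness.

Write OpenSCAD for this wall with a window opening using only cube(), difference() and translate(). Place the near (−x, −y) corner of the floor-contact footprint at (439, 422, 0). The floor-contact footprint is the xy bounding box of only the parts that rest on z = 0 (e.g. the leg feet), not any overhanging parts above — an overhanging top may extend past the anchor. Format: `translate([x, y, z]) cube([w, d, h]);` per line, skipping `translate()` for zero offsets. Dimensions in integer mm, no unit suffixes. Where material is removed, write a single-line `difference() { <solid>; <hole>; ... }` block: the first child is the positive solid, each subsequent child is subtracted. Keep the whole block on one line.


difference() { translate([439, 422, 0]) cube([4190, 127, 2838]); translate([2306, 422, 835]) cube([645, 127, 731]); }


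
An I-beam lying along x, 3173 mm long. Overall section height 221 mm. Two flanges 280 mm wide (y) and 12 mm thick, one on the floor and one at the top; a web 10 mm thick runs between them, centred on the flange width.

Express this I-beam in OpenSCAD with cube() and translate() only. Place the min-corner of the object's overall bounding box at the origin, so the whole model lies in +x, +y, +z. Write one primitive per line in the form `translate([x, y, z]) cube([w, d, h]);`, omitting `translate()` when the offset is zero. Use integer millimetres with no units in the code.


cube([3173, 280, 12]);
translate([0, 135, 12]) cube([3173, 10, 197]);
translate([0, 0, 209]) cube([3173, 280, 12]);


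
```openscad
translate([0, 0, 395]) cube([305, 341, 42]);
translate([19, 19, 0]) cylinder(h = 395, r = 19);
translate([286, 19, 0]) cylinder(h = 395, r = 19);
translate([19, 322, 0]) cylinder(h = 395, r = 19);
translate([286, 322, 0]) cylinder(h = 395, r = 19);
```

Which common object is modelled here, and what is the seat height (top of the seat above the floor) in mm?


A stool. The seat height is 437 mm.

A 305×341×42 slab at z = 395 on four corner cylinders — a stool. The seat top is 395 + 42 = 437 mm.


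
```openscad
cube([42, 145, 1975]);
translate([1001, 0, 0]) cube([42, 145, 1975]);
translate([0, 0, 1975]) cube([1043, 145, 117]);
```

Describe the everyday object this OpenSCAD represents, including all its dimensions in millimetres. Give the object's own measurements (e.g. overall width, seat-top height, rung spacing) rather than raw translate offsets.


A door frame. The clear opening is 959 mm wide and 1975 mm high. Two 42 mm wide jambs, 145 mm deep, stand either side of the opening from the floor to the top of the opening. A 117 mm thick head sits across the top of both jambs, spanning the full outside width of the frame.


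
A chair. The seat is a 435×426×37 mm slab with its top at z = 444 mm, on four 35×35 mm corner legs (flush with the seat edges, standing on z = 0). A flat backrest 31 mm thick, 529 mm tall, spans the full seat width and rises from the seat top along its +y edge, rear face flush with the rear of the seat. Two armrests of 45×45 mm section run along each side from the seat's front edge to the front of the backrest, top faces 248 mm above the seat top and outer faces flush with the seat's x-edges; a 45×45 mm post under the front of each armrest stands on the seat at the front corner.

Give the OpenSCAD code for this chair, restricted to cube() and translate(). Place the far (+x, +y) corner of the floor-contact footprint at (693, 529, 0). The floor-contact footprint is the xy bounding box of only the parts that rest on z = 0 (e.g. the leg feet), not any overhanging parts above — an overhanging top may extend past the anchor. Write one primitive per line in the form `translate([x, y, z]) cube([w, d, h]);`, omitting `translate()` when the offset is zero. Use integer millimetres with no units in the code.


// leg_h = 444 - 37 = 407
// arm post h = 248 - 45 = 203
translate([258, 103, 407]) cube([435, 426, 37]);
translate([258, 103, 0]) cube([35, 35, 407]);
translate([658, 103, 0]) cube([35, 35, 407]);
translate([258, 494, 0]) cube([35, 35, 407]);
translate([658, 494, 0]) cube([35, 35, 407]);
translate([258, 498, 444]) cube([435, 31, 529]);
translate([258, 103, 647]) cube([45, 395, 45]);
translate([648, 103, 647]) cube([45, 395, 45]);
translate([258, 103, 444]) cube([45, 45, 203]);
translate([648, 103, 444]) cube([45, 45, 203]);


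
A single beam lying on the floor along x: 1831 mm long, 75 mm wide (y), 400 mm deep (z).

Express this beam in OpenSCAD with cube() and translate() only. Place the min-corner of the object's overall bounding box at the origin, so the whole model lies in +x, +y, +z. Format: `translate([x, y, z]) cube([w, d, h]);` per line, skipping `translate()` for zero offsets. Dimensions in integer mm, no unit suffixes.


cube([1831, 75, 400]);


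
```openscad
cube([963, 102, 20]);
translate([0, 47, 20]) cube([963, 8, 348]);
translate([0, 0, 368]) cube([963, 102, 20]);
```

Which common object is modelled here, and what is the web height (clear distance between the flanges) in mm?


An I-beam. The web height is 348 mm.

Two wide flanges with a thin centred web — an I-beam. Overall 388 mm minus two 20 mm flanges gives a web of 388 − 2·20 = 348 mm.


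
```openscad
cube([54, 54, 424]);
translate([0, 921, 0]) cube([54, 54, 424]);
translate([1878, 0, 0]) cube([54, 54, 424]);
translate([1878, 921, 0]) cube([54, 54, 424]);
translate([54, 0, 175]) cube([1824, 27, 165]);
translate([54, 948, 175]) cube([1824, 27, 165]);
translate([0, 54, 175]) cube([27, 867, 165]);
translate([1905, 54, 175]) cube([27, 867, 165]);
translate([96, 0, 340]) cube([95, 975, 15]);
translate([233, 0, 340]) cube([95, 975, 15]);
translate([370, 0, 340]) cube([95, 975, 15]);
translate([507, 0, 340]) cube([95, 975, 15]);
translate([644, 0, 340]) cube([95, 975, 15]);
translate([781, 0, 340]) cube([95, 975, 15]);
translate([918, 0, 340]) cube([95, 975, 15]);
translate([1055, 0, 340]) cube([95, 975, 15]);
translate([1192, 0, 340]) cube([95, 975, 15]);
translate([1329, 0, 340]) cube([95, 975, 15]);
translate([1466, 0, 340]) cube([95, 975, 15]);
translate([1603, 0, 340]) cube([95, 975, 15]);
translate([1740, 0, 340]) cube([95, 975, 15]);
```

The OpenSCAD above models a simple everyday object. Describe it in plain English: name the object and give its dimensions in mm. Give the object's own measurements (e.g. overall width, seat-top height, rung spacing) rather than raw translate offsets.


A bed frame 1932 mm long (x) by 975 mm wide (y). Four 54×54 mm corner posts, 424 mm tall, at the corners of the footprint. Four rails of 27 mm thickness and 165 mm height run between adjacent posts with their undersides at z = 175 mm, their outer faces flush with the outside of the frame (the two x-running rails run between the posts' inner faces; the two y-running rails run between the posts' inner faces). 13 slats, each 95 mm wide (x) and 15 mm thick, lie across the top of the two x-running rails, running the full 975 mm width of the frame in y; along x they sit between the end posts with a 42 mm gap after the −x posts and between neighbouring slats, leaving 43 mm before the +x posts.


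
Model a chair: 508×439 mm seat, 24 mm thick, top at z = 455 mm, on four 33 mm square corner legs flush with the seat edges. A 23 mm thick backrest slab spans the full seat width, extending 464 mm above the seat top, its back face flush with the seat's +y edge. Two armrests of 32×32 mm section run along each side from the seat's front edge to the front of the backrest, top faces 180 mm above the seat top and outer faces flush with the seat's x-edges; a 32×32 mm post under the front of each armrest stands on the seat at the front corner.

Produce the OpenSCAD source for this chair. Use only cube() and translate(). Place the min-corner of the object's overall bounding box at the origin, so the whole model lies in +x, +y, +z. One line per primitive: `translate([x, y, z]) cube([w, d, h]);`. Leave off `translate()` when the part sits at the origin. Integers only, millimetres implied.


translate([0, 0, 431]) cube([508, 439, 24]);
cube([33, 33, 431]);
translate([475, 0, 0]) cube([33, 33, 431]);
translate([0, 406, 0]) cube([33, 33, 431]);
translate([475, 406, 0]) cube([33, 33, 431]);
translate([0, 416, 455]) cube([508, 23, 464]);
translate([0, 0, 603]) cube([32, 416, 32]);
translate([476, 0, 603]) cube([32, 416, 32]);
translate([0, 0, 455]) cube([32, 32, 148]);
translate([476, 0, 455]) cube([32, 32, 148]);


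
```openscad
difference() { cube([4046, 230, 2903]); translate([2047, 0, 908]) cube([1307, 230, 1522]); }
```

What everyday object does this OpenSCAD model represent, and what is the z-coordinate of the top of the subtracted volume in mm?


A wall with a window opening. The window head height is 2430 mm.

A wall with a rectangular opening subtracted — a window. Sill at z = 908, opening 1522 mm tall, so the head is at 908 + 1522 = 2430 mm.


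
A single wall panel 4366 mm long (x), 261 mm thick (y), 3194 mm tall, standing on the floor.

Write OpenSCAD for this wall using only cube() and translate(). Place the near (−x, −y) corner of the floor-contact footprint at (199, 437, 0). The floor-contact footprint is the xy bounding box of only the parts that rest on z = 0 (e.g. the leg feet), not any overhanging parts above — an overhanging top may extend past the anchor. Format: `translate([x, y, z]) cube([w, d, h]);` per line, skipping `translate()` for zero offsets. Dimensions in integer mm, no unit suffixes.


translate([199, 437, 0]) cube([4366, 261, 3194]);


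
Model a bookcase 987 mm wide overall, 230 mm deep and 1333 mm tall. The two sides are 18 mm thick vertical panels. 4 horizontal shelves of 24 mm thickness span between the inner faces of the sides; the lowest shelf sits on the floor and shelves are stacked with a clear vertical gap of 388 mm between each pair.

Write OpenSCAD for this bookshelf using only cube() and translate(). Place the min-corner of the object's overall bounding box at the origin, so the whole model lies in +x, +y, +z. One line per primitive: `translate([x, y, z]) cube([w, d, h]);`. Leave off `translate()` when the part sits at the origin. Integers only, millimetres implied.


cube([18, 230, 1333]);
translate([969, 0, 0]) cube([18, 230, 1333]);
translate([18, 0, 0]) cube([951, 230, 24]);
translate([18, 0, 412]) cube([951, 230, 24]);
translate([18, 0, 824]) cube([951, 230, 24]);
translate([18, 0, 1236]) cube([951, 230, 24]);


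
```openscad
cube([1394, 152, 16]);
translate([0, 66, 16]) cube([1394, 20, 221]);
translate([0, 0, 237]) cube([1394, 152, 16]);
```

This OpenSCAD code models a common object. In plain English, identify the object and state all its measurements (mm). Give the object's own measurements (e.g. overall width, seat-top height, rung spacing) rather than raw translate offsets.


An I-beam lying along x, 1394 mm long. Overall section height 253 mm. Two flanges 152 mm wide (y) and 16 mm thick, one on the floor and one at the top; a web 20 mm thick runs between them, centred on the flange width.


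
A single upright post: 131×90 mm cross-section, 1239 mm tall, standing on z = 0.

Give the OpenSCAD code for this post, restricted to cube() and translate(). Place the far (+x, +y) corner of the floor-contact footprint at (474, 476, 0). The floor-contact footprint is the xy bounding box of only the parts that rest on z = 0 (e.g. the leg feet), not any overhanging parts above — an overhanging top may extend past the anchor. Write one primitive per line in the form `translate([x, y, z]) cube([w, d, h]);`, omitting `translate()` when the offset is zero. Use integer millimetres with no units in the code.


translate([343, 386, 0]) cube([131, 90, 1239]);


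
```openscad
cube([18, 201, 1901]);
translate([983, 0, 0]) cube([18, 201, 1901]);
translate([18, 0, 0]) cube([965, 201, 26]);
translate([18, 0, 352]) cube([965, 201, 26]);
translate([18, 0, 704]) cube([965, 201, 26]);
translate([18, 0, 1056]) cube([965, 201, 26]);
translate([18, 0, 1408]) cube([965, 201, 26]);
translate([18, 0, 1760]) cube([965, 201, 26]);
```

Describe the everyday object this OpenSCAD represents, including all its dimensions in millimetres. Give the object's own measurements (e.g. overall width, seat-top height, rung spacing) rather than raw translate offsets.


An open bookshelf. Two side panels, each 18 mm thick, 201 mm deep and 1901 mm tall, stand 1001 mm apart (outside-to-outside). Between them sit 6 shelves, each 26 mm thick and 201 mm deep, spanning the full gap between the sides. The bottom shelf rests on the floor (its underside at z = 0) and the clear gap between one shelf's top and the next shelf's underside is 326 mm.


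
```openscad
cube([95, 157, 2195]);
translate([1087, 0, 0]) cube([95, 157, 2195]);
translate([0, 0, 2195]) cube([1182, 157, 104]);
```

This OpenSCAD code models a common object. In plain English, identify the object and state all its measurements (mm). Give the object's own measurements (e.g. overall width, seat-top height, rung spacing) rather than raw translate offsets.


A door frame. The clear opening is 992 mm wide and 2195 mm high. Two 95 mm wide jambs, 157 mm deep, stand either side of the opening from the floor to the top of the opening. A 104 mm thick head sits across the top of both jambs, spanning the full outside width of the frame.


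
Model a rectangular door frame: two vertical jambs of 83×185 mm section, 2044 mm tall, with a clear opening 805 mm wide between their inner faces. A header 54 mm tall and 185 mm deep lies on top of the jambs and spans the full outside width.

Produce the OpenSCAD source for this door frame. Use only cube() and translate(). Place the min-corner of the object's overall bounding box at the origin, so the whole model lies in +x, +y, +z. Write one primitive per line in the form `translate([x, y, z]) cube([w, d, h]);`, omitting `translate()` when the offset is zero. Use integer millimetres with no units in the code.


cube([83, 185, 2044]);
translate([888, 0, 0]) cube([83, 185, 2044]);
translate([0, 0, 2044]) cube([971, 185, 54]);


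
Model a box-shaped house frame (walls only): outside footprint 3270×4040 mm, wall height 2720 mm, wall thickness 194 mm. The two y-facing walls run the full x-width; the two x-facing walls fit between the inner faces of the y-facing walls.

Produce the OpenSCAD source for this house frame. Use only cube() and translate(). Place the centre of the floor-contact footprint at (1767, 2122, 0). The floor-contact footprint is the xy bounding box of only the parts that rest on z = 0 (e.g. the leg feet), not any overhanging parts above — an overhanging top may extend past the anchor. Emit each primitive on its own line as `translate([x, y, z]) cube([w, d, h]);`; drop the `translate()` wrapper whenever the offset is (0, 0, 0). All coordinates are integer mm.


translate([132, 102, 0]) cube([3270, 194, 2720]);
translate([132, 3948, 0]) cube([3270, 194, 2720]);
translate([132, 296, 0]) cube([194, 3652, 2720]);
translate([3208, 296, 0]) cube([194, 3652, 2720]);
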